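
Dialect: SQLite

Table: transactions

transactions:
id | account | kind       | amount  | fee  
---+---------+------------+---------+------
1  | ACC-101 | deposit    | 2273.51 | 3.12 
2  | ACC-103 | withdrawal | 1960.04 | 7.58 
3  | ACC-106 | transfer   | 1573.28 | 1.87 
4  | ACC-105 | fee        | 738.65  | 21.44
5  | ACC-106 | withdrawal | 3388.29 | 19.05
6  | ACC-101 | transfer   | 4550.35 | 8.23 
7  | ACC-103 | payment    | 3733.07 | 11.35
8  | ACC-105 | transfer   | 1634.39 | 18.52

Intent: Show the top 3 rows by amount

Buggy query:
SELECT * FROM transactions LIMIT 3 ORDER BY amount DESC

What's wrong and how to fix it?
Bug: ORDER BY cannot follow LIMIT; LIMIT is the final clause

Fix: Swap the clauses: ORDER BY first, then LIMIT

Corrected query:
SELECT * FROM transactions ORDER BY amount DESC LIMIT 3

Result:
id | account | kind       | amount  | fee  
---+---------+------------+---------+------
6  | ACC-101 | transfer   | 4550.35 | 8.23 
7  | ACC-103 | payment    | 3733.07 | 11.35
5  | ACC-106 | withdrawal | 3388.29 | 19.05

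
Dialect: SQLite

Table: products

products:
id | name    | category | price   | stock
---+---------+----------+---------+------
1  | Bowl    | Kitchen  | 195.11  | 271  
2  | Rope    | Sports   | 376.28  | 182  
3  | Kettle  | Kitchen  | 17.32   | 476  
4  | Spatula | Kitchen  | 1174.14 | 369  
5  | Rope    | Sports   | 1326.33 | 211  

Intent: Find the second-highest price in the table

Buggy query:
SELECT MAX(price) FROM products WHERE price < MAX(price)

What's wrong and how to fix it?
Bug: MAX(price) on the right of the comparison is an aggregate-in-WHERE error

Fix: Put the inner MAX in a scalar subquery

Corrected query:
SELECT MAX(price) FROM products WHERE price < (SELECT MAX(price) FROM products)

Result:
MAX(price)
----------
1174.14   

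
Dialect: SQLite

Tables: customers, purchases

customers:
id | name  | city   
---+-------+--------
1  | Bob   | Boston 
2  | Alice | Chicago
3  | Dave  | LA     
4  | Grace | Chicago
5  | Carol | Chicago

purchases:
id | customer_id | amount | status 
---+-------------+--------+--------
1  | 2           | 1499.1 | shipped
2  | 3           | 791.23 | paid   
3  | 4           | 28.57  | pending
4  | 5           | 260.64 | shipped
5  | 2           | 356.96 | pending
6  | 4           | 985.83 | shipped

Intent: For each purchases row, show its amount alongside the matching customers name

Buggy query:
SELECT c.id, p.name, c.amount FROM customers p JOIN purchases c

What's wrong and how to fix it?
Bug: Missing join condition: each purchases row is matched to all customers rows instead of just its own

Fix: Specify the join condition linking the foreign key to the parent id

Corrected query:
SELECT c.id, p.name, c.amount FROM customers p JOIN purchases c ON c.customer_id = p.id

Result:
id | name  | amount
---+-------+-------
1  | Alice | 1499.1
2  | Dave  | 791.23
3  | Grace | 28.57 
4  | Carol | 260.64
5  | Alice | 356.96
6  | Grace | 985.83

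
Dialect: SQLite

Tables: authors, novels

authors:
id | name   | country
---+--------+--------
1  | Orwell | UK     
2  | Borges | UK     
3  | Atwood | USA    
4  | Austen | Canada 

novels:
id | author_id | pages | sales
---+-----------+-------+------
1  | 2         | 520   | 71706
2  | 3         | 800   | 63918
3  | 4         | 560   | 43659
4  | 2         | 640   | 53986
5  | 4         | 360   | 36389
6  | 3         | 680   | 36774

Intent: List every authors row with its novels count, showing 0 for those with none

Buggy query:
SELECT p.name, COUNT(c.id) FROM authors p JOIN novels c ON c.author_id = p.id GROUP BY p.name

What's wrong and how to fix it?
Bug: INNER JOIN drops authors rows that have no matching novels rows

Fix: Use LEFT JOIN so parents without children still appear (COUNT(c.id) gives 0)

Corrected query:
SELECT p.name, COUNT(c.id) FROM authors p LEFT JOIN novels c ON c.author_id = p.id GROUP BY p.name

Result:
name   | COUNT(c.id)
-------+------------
Atwood | 2          
Austen | 2          
Borges | 2          
Orwell | 0          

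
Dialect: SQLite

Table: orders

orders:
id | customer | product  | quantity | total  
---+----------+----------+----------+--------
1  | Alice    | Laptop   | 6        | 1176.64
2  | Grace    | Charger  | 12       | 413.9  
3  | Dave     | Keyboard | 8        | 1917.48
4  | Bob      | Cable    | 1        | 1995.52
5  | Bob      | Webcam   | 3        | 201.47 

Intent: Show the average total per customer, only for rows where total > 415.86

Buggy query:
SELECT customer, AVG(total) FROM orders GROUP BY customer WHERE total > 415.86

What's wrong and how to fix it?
Bug: WHERE cannot follow GROUP BY

Fix: Place WHERE between FROM and GROUP BY

Corrected query:
SELECT customer, AVG(total) FROM orders WHERE total > 415.86 GROUP BY customer

Result:
customer | AVG(total)
---------+-----------
Alice    | 1176.64   
Bob      | 1995.52   
Dave     | 1917.48   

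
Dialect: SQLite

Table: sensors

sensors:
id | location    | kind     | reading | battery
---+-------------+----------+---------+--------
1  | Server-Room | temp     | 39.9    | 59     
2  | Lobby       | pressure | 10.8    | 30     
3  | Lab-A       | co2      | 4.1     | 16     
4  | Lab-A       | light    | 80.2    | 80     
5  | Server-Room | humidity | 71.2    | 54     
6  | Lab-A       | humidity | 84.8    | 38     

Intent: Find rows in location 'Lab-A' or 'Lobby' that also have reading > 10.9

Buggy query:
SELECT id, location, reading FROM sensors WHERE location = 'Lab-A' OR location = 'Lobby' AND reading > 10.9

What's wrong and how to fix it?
Bug: Without parentheses, AND is evaluated before OR, so the reading filter only applies to the 'Lobby' branch

Fix: Add parentheses around the OR so the AND applies to both alternatives

Corrected query:
SELECT id, location, reading FROM sensors WHERE (location = 'Lab-A' OR location = 'Lobby') AND reading > 10.9

Result:
id | location | reading
---+----------+--------
4  | Lab-A    | 80.2   
6  | Lab-A    | 84.8   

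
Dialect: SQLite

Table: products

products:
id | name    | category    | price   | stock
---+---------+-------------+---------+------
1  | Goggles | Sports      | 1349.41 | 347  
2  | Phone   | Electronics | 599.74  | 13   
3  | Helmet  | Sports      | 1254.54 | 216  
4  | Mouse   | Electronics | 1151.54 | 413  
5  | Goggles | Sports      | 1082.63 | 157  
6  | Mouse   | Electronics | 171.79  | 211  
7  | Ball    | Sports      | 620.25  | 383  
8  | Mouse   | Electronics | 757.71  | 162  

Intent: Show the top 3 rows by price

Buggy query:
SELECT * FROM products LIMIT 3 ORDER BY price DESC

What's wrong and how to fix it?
Bug: LIMIT must come after ORDER BY

Fix: Sort with ORDER BY, then apply LIMIT

Corrected query:
SELECT * FROM products ORDER BY price DESC LIMIT 3

Result:
id | name    | category    | price   | stock
---+---------+-------------+---------+------
1  | Goggles | Sports      | 1349.41 | 347  
3  | Helmet  | Sports      | 1254.54 | 216  
4  | Mouse   | Electronics | 1151.54 | 413  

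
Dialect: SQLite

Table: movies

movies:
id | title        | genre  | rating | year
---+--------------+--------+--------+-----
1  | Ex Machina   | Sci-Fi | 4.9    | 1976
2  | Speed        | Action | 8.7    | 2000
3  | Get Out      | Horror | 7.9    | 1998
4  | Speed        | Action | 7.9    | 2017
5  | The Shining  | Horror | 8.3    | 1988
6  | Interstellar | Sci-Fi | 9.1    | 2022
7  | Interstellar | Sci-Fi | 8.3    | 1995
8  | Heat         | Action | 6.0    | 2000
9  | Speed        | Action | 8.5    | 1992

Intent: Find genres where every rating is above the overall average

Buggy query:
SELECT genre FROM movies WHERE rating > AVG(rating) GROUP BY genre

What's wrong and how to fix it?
Bug: WHERE evaluates per row before aggregation, so AVG() is unavailable

Fix: Use a subquery for AVG and a HAVING MIN(...) filter so the condition holds for every row in the group

Corrected query:
SELECT genre FROM movies GROUP BY genre HAVING MIN(rating) > (SELECT AVG(rating) FROM movies)

Result:
genre 
------
Horror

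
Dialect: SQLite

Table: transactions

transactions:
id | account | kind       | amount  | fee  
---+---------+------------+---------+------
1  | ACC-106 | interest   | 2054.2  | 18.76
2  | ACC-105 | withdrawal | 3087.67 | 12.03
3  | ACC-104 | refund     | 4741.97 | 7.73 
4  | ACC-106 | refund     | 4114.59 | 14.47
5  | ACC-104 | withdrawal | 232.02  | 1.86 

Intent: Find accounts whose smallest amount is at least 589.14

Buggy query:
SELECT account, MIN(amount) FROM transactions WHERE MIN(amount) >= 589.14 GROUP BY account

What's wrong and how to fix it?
Bug: MIN() in WHERE is a misuse of aggregate

Fix: Use HAVING for the per-group MIN condition

Corrected query:
SELECT account, MIN(amount) FROM transactions GROUP BY account HAVING MIN(amount) >= 589.14

Result:
account | MIN(amount)
--------+------------
ACC-105 | 3087.67    
ACC-106 | 2054.2     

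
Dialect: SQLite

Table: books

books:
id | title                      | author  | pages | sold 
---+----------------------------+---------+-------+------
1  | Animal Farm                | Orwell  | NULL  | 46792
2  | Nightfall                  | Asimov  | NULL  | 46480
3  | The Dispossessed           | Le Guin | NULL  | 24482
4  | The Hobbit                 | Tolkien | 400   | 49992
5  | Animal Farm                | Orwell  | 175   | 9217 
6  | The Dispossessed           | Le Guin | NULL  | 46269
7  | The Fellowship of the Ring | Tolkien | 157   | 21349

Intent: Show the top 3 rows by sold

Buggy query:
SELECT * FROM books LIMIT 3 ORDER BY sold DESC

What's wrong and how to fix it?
Bug: ORDER BY cannot follow LIMIT; LIMIT is the final clause

Fix: Sort with ORDER BY, then apply LIMIT

Corrected query:
SELECT * FROM books ORDER BY sold DESC LIMIT 3

Result:
id | title       | author  | pages | sold 
---+-------------+---------+-------+------
4  | The Hobbit  | Tolkien | 400   | 49992
1  | Animal Farm | Orwell  | NULL  | 46792
2  | Nightfall   | Asimov  | NULL  | 46480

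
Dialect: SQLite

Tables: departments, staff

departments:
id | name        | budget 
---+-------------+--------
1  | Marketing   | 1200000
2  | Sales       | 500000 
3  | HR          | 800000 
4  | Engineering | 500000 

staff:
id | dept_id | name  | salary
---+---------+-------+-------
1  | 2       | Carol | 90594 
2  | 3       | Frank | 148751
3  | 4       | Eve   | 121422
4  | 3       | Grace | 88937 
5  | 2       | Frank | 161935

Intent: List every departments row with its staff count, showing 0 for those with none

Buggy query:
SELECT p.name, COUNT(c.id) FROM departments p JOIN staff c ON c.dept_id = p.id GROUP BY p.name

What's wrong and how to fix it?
Bug: An inner join excludes parents with zero children

Fix: Switch to LEFT JOIN to retain unmatched parent rows

Corrected query:
SELECT p.name, COUNT(c.id) FROM departments p LEFT JOIN staff c ON c.dept_id = p.id GROUP BY p.name

Result:
name        | COUNT(c.id)
------------+------------
Engineering | 1          
HR          | 2          
Marketing   | 0          
Sales       | 2          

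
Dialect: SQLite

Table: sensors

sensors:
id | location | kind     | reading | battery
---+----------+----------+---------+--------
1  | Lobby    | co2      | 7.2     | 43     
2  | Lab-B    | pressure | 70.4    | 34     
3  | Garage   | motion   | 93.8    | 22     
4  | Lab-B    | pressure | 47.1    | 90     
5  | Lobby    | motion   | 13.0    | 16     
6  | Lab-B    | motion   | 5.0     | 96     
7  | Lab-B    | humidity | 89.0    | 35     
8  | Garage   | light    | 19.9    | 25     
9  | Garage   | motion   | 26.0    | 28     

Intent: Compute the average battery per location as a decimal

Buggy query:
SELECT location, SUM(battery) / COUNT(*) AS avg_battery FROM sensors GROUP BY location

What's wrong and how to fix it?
Bug: SUM(battery) and COUNT(*) are both integers; the division truncates the fractional part

Fix: Cast one side to REAL so the division keeps the fractional part

Corrected query:
SELECT location, SUM(battery) * 1.0 / COUNT(*) AS avg_battery FROM sensors GROUP BY location

Result:
location | avg_battery
---------+------------
Garage   | 25         
Lab-B    | 63.75      
Lobby    | 29.5       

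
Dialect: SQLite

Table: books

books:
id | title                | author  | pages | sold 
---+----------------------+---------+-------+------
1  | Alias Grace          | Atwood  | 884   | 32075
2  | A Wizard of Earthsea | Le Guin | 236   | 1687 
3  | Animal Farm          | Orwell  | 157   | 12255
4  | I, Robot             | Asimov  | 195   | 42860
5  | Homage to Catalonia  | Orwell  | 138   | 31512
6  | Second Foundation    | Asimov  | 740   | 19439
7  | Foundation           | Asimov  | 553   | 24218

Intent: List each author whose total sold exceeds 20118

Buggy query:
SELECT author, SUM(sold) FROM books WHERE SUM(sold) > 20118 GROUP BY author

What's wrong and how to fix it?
Bug: Aggregate functions cannot appear in a WHERE clause

Fix: Use HAVING (which filters groups after aggregation) instead of WHERE

Corrected query:
SELECT author, SUM(sold) FROM books GROUP BY author HAVING SUM(sold) > 20118

Result:
author | SUM(sold)
-------+----------
Asimov | 86517    
Atwood | 32075    
Orwell | 43767    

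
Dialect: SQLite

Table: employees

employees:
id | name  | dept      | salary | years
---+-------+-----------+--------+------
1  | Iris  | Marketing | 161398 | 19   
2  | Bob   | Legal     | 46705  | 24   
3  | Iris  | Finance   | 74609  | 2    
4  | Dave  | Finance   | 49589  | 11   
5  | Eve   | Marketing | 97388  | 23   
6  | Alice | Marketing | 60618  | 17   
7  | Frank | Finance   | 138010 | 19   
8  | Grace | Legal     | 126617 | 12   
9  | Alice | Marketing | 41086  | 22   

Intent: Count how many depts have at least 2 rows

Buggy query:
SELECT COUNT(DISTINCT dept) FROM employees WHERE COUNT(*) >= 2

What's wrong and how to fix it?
Bug: WHERE filters individual rows, not groups, so a group-level COUNT is invalid there

Fix: Use a subquery that GROUPs and filters with HAVING, then count its rows

Corrected query:
SELECT COUNT(*) FROM (SELECT dept FROM employees GROUP BY dept HAVING COUNT(*) >= 2)

Result:
COUNT(*)
--------
3       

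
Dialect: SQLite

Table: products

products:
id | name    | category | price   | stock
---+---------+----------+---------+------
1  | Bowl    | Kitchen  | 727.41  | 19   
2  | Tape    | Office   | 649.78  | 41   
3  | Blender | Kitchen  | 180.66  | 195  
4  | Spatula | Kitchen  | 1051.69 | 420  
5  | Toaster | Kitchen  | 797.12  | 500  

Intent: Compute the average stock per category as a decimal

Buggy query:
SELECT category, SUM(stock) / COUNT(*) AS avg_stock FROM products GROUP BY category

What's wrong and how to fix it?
Bug: Both operands are integers, so '/' performs integer division and truncates

Fix: Multiply by 1.0 (or CAST to REAL) to force floating-point division

Corrected query:
SELECT category, SUM(stock) * 1.0 / COUNT(*) AS avg_stock FROM products GROUP BY category

Result:
category | avg_stock
---------+----------
Kitchen  | 283.5    
Office   | 41       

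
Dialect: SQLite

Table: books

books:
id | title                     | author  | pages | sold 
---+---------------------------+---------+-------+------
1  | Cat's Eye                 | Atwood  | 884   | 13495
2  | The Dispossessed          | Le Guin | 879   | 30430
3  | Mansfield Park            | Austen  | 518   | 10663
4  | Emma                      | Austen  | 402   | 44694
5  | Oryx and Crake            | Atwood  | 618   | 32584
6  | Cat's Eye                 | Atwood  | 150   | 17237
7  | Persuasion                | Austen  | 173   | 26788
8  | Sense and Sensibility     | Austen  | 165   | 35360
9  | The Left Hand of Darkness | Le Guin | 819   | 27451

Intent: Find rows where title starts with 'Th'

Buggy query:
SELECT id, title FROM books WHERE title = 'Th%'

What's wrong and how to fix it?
Bug: '=' compares the literal string including the % character; pattern matching needs LIKE

Fix: Replace '=' with LIKE so 'Th%' is treated as a pattern

Corrected query:
SELECT id, title FROM books WHERE title LIKE 'Th%'

Result:
id | title                    
---+--------------------------
2  | The Dispossessed         
9  | The Left Hand of Darkness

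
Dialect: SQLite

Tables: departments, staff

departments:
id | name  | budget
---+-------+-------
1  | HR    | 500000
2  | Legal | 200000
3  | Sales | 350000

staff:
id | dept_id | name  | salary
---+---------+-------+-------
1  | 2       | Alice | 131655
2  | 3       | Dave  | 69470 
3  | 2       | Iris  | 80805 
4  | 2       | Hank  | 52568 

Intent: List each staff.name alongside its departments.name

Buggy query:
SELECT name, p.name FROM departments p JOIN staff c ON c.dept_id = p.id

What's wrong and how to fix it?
Bug: 'name' exists in both joined tables, so the database can't tell which one is meant

Fix: Prefix ambiguous columns with the table alias

Corrected query:
SELECT c.name, p.name FROM departments p JOIN staff c ON c.dept_id = p.id

Result:
name  | name 
------+------
Alice | Legal
Dave  | Sales
Iris  | Legal
Hank  | Legal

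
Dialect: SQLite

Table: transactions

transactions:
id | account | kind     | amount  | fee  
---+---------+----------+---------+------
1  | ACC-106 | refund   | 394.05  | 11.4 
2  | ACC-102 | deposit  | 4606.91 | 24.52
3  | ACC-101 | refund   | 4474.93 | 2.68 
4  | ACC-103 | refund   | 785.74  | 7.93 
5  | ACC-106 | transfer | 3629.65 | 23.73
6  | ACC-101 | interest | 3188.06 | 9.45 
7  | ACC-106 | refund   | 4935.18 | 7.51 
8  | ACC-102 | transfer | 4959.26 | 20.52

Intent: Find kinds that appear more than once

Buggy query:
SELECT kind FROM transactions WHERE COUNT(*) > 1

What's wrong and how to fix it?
Bug: WHERE can't reference COUNT(*); aggregates are computed after WHERE

Fix: GROUP BY kind, then filter groups with HAVING COUNT(*) > 1

Corrected query:
SELECT kind FROM transactions GROUP BY kind HAVING COUNT(*) > 1

Result:
kind    
--------
refund  
transfer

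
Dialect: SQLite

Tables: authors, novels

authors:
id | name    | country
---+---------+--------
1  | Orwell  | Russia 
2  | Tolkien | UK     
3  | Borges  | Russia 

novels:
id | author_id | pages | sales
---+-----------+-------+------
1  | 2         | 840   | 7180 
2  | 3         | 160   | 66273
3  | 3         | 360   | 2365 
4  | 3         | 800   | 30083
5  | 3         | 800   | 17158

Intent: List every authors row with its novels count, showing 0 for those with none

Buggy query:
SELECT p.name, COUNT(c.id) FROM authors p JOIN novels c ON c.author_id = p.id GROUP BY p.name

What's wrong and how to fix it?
Bug: An inner join excludes parents with zero children

Fix: Use LEFT JOIN so parents without children still appear (COUNT(c.id) gives 0)

Corrected query:
SELECT p.name, COUNT(c.id) FROM authors p LEFT JOIN novels c ON c.author_id = p.id GROUP BY p.name

Result:
name    | COUNT(c.id)
--------+------------
Borges  | 4          
Orwell  | 0          
Tolkien | 1          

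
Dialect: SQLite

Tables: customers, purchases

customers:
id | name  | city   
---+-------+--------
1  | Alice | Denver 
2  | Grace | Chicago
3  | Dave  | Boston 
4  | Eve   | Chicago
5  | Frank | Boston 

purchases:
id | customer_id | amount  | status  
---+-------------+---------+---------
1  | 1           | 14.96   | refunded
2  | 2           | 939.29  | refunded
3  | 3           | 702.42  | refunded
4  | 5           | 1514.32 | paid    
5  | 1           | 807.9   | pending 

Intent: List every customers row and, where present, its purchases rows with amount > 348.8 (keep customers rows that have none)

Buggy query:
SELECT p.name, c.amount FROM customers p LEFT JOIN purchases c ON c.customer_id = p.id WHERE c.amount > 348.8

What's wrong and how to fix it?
Bug: A WHERE condition on the right-hand table after LEFT JOIN drops unmatched parents

Fix: Put 'c.amount > 348.8' in the JOIN's ON clause instead of WHERE

Corrected query:
SELECT p.name, c.amount FROM customers p LEFT JOIN purchases c ON c.customer_id = p.id AND c.amount > 348.8

Result:
name  | amount 
------+--------
Alice | 807.9  
Grace | 939.29 
Dave  | 702.42 
Eve   | NULL   
Frank | 1514.32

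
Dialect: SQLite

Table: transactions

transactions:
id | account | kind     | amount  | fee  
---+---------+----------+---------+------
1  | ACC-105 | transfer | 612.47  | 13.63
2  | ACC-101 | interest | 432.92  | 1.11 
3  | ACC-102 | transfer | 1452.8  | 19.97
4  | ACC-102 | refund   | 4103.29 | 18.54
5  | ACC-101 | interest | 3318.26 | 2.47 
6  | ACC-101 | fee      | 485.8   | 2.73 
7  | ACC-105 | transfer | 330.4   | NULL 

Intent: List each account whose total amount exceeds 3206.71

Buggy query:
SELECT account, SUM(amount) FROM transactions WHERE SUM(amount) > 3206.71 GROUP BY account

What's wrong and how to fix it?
Bug: SUM(amount) is an aggregate, but WHERE filters rows before aggregation

Fix: Use HAVING (which filters groups after aggregation) instead of WHERE

Corrected query:
SELECT account, SUM(amount) FROM transactions GROUP BY account HAVING SUM(amount) > 3206.71

Result:
account | SUM(amount)
--------+------------
ACC-101 | 4236.98    
ACC-102 | 5556.09    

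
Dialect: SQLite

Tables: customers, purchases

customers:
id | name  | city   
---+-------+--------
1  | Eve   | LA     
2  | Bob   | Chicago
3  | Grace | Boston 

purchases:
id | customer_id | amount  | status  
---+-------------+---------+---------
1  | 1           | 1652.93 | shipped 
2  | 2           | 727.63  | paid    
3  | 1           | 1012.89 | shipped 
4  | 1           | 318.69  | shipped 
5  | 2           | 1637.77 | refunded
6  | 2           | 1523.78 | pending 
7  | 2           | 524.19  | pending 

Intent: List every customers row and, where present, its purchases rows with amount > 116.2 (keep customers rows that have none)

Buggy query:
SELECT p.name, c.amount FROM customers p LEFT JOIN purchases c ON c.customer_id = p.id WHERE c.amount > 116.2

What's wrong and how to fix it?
Bug: Filtering c.amount in WHERE discards the NULL rows produced by LEFT JOIN, turning it into an inner join

Fix: Move the right-table condition into the ON clause so unmatched parents are kept

Corrected query:
SELECT p.name, c.amount FROM customers p LEFT JOIN purchases c ON c.customer_id = p.id AND c.amount > 116.2

Result:
name  | amount 
------+--------
Eve   | 318.69 
Eve   | 1012.89
Eve   | 1652.93
Bob   | 524.19 
Bob   | 727.63 
Bob   | 1523.78
Bob   | 1637.77
Grace | NULL   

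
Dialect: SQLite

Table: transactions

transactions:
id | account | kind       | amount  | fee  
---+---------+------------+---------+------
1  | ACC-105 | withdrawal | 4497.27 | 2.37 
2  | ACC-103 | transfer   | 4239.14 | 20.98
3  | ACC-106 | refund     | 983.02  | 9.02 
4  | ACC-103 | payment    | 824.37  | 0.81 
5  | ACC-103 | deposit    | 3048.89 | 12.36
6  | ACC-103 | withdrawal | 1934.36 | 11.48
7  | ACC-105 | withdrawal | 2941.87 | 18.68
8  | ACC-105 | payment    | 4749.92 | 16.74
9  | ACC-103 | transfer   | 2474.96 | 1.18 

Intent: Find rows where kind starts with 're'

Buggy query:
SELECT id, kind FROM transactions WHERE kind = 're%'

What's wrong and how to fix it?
Bug: Wildcards only work with LIKE; '=' treats '%' as a literal character

Fix: Replace '=' with LIKE so 're%' is treated as a pattern

Corrected query:
SELECT id, kind FROM transactions WHERE kind LIKE 're%'

Result:
id | kind  
---+-------
3  | refund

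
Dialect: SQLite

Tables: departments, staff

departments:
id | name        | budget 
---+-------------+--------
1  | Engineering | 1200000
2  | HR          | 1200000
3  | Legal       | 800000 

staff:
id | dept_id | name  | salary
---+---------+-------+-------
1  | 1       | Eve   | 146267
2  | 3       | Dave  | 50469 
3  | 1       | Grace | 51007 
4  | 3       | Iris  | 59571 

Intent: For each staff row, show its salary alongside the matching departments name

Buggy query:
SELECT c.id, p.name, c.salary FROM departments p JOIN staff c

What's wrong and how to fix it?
Bug: JOIN with no ON clause produces a cartesian product; every staff row pairs with every departments row

Fix: Add ON c.dept_id = p.id to the JOIN

Corrected query:
SELECT c.id, p.name, c.salary FROM departments p JOIN staff c ON c.dept_id = p.id

Result:
id | name        | salary
---+-------------+-------
1  | Engineering | 146267
2  | Legal       | 50469 
3  | Engineering | 51007 
4  | Legal       | 59571 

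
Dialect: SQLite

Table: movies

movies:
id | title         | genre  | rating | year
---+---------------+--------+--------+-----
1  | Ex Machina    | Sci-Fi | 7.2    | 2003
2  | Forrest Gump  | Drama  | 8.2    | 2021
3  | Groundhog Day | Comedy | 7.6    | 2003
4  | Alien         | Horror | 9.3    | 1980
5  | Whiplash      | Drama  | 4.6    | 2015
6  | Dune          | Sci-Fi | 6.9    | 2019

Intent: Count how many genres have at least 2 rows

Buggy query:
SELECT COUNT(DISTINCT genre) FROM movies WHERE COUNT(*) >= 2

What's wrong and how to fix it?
Bug: WHERE filters individual rows, not groups, so a group-level COUNT is invalid there

Fix: Group first with HAVING COUNT(*) >= 2, then COUNT the resulting groups

Corrected query:
SELECT COUNT(*) FROM (SELECT genre FROM movies GROUP BY genre HAVING COUNT(*) >= 2)

Result:
COUNT(*)
--------
2       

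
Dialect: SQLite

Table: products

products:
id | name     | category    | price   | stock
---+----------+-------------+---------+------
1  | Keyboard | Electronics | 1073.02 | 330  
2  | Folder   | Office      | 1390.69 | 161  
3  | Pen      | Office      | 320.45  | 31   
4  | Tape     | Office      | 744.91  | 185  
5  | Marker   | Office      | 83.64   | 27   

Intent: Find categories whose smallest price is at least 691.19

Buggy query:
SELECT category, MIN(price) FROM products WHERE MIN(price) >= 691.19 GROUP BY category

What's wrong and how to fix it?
Bug: Aggregates like MIN are computed per group after WHERE runs

Fix: Use HAVING for the per-group MIN condition

Corrected query:
SELECT category, MIN(price) FROM products GROUP BY category HAVING MIN(price) >= 691.19

Result:
category    | MIN(price)
------------+-----------
Electronics | 1073.02   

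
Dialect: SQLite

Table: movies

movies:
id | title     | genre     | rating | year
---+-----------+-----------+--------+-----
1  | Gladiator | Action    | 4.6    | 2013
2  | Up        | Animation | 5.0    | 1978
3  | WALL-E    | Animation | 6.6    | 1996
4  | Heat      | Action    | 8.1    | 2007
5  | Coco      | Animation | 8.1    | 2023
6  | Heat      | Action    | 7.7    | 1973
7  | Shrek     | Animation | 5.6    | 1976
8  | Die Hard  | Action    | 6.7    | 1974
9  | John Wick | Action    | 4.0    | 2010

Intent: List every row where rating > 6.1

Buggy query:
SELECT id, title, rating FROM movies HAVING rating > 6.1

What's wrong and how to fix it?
Bug: HAVING filters the output of aggregation, but this query has no GROUP BY and no aggregate functions, so SQLite rejects it (HAVING clause on a non-aggregate query); the condition here is per row

Fix: Use WHERE for row-level filtering

Corrected query:
SELECT id, title, rating FROM movies WHERE rating > 6.1

Result:
id | title    | rating
---+----------+-------
3  | WALL-E   | 6.6   
4  | Heat     | 8.1   
5  | Coco     | 8.1   
6  | Heat     | 7.7   
8  | Die Hard | 6.7   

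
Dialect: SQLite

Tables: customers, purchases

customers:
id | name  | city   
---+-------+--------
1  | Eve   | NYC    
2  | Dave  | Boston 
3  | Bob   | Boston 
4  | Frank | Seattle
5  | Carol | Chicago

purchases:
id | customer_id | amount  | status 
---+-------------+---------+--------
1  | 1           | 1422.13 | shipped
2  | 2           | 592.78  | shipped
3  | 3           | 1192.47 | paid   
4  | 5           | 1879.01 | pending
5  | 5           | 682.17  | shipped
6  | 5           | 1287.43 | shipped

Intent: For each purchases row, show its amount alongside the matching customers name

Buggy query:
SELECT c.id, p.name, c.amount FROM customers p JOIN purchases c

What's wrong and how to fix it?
Bug: JOIN with no ON clause produces a cartesian product; every purchases row pairs with every customers row

Fix: Add ON c.customer_id = p.id to the JOIN

Corrected query:
SELECT c.id, p.name, c.amount FROM customers p JOIN purchases c ON c.customer_id = p.id

Result:
id | name  | amount 
---+-------+--------
1  | Eve   | 1422.13
2  | Dave  | 592.78 
3  | Bob   | 1192.47
4  | Carol | 1879.01
5  | Carol | 682.17 
6  | Carol | 1287.43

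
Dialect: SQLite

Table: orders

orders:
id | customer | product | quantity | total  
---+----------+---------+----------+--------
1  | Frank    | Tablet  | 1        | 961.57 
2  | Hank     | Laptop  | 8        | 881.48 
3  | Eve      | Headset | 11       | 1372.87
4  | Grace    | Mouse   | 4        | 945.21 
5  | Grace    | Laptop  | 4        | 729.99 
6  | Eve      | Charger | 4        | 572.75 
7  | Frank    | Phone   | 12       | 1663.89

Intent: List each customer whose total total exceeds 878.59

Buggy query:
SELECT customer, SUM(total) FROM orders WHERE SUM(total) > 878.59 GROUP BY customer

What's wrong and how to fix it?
Bug: SUM(total) is an aggregate, but WHERE filters rows before aggregation

Fix: Use HAVING (which filters groups after aggregation) instead of WHERE

Corrected query:
SELECT customer, SUM(total) FROM orders GROUP BY customer HAVING SUM(total) > 878.59

Result:
customer | SUM(total)
---------+-----------
Eve      | 1945.62   
Frank    | 2625.46   
Grace    | 1675.2    
Hank     | 881.48    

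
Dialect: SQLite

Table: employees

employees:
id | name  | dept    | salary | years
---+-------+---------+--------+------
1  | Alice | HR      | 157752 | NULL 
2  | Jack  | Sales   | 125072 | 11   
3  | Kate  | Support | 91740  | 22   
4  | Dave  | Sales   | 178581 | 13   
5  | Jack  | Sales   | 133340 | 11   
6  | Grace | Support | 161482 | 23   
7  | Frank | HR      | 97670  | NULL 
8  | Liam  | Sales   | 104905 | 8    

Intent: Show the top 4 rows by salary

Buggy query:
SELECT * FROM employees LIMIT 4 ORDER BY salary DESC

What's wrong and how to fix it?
Bug: LIMIT must come after ORDER BY

Fix: Swap the clauses: ORDER BY first, then LIMIT

Corrected query:
SELECT * FROM employees ORDER BY salary DESC LIMIT 4

Result:
id | name  | dept    | salary | years
---+-------+---------+--------+------
4  | Dave  | Sales   | 178581 | 13   
6  | Grace | Support | 161482 | 23   
1  | Alice | HR      | 157752 | NULL 
5  | Jack  | Sales   | 133340 | 11   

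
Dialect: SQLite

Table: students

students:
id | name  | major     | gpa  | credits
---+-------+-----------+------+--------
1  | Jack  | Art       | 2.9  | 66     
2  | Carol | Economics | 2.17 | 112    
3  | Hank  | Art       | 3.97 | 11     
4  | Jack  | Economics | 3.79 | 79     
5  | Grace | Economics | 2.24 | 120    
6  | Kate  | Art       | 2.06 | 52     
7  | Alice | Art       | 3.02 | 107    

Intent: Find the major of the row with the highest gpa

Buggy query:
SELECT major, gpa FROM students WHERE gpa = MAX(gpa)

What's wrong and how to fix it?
Bug: MAX(gpa) is an aggregate and cannot be used directly in WHERE

Fix: Use a subquery: WHERE gpa = (SELECT MAX(gpa) FROM students)

Corrected query:
SELECT major, gpa FROM students WHERE gpa = (SELECT MAX(gpa) FROM students)

Result:
major | gpa 
------+-----
Art   | 3.97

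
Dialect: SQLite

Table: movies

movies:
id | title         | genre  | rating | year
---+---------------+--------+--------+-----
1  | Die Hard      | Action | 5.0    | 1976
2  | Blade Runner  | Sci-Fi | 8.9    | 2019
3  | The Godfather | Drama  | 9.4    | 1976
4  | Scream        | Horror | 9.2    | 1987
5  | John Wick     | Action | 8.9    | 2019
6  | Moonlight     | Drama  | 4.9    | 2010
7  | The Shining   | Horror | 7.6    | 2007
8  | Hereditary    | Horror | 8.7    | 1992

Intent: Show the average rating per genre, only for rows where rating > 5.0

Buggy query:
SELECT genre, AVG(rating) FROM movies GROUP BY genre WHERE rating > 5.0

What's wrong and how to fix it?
Bug: Row-level WHERE must come before GROUP BY in the clause order

Fix: Move the WHERE clause before GROUP BY

Corrected query:
SELECT genre, AVG(rating) FROM movies WHERE rating > 5.0 GROUP BY genre

Result:
genre  | AVG(rating)
-------+------------
Action | 8.9        
Drama  | 9.4        
Horror | 8.5        
Sci-Fi | 8.9        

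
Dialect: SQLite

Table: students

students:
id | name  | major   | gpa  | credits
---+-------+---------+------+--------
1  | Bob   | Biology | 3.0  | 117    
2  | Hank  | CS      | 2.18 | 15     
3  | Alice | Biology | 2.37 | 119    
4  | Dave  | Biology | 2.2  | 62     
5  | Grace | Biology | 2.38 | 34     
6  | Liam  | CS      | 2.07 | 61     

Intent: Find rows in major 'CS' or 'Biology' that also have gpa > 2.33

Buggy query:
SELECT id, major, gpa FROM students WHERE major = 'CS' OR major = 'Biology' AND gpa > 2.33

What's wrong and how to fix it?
Bug: AND binds tighter than OR, so this parses as major = 'CS' OR (major = 'Biology' AND gpa > 2.33)

Fix: Add parentheses around the OR so the AND applies to both alternatives

Corrected query:
SELECT id, major, gpa FROM students WHERE (major = 'CS' OR major = 'Biology') AND gpa > 2.33

Result:
id | major   | gpa 
---+---------+-----
1  | Biology | 3   
3  | Biology | 2.37
5  | Biology | 2.38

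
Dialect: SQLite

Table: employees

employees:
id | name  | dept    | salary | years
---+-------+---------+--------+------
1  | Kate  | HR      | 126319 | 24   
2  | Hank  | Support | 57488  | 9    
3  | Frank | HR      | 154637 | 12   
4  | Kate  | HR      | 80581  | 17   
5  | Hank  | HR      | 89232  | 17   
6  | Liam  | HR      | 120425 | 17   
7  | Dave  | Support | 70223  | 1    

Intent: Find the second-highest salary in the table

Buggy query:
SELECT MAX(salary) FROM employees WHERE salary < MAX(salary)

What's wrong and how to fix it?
Bug: MAX(salary) on the right of the comparison is an aggregate-in-WHERE error

Fix: Compute the overall MAX in a subquery, then take MAX of rows below it

Corrected query:
SELECT MAX(salary) FROM employees WHERE salary < (SELECT MAX(salary) FROM employees)

Result:
MAX(salary)
-----------
126319     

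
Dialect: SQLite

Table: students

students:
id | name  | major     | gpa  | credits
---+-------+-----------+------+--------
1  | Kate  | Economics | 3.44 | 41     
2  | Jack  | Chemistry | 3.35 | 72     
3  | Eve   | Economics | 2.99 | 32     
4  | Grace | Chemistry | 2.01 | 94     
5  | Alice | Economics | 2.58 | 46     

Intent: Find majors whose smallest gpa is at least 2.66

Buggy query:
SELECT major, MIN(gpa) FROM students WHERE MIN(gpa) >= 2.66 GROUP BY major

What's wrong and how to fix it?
Bug: Aggregates like MIN are computed per group after WHERE runs

Fix: Replace WHERE with HAVING after the GROUP BY

Corrected query:
SELECT major, MIN(gpa) FROM students GROUP BY major HAVING MIN(gpa) >= 2.66

Result:
(no rows)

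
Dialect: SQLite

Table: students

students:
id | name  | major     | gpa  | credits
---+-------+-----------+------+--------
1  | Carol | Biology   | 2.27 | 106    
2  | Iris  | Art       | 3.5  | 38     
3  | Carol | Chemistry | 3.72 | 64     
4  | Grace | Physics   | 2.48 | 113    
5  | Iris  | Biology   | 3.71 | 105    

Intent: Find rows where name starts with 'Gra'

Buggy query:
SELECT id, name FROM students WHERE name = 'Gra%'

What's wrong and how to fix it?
Bug: '=' compares the literal string including the % character; pattern matching needs LIKE

Fix: Use LIKE for wildcard pattern matching

Corrected query:
SELECT id, name FROM students WHERE name LIKE 'Gra%'

Result:
id | name 
---+------
4  | Grace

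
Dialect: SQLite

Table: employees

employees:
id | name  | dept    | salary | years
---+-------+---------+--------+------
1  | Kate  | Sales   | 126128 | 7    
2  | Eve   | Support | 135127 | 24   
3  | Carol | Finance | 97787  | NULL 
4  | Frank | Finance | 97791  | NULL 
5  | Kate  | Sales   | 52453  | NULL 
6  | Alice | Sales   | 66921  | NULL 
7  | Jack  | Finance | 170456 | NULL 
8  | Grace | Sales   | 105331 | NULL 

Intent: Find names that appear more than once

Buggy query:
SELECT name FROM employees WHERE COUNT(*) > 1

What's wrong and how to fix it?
Bug: COUNT(*) is an aggregate and cannot be used in WHERE

Fix: Group first, then use HAVING for the count condition

Corrected query:
SELECT name FROM employees GROUP BY name HAVING COUNT(*) > 1

Result:
name
----
Kate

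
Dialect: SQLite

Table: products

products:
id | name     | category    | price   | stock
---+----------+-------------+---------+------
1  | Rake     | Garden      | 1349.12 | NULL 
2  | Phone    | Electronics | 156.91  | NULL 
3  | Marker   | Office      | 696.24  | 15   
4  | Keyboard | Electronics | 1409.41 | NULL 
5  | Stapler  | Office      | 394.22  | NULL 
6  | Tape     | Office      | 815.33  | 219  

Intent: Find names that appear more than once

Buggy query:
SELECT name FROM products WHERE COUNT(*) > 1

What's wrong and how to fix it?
Bug: COUNT(*) is an aggregate and cannot be used in WHERE

Fix: Group first, then use HAVING for the count condition

Corrected query:
SELECT name FROM products GROUP BY name HAVING COUNT(*) > 1

Result:
(no rows)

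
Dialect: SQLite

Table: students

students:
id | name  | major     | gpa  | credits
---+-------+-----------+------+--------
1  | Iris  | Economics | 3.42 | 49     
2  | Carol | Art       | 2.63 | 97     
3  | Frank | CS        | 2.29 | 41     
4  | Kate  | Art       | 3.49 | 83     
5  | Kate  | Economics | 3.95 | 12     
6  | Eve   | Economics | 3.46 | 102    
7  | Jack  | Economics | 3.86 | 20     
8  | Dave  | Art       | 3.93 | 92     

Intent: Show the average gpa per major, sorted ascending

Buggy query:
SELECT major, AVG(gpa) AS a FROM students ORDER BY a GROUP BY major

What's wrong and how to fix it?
Bug: GROUP BY must precede ORDER BY

Fix: Reorder: SELECT … FROM … GROUP BY … ORDER BY …

Corrected query:
SELECT major, AVG(gpa) AS a FROM students GROUP BY major ORDER BY a

Result:
major     | a     
----------+-------
CS        | 2.29  
Art       | 3.35  
Economics | 3.6725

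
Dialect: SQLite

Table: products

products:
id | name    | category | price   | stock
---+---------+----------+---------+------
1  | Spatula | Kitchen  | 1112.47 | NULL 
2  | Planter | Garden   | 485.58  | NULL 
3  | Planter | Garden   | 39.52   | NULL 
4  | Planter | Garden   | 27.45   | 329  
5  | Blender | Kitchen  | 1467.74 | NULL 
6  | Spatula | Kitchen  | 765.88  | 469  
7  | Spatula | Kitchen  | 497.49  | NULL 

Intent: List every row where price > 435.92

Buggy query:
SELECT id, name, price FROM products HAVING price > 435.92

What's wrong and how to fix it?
Bug: HAVING filters the output of aggregation, but this query has no GROUP BY and no aggregate functions, so SQLite rejects it (HAVING clause on a non-aggregate query); the condition here is per row

Fix: Replace HAVING with WHERE since the condition applies to individual rows

Corrected query:
SELECT id, name, price FROM products WHERE price > 435.92

Result:
id | name    | price  
---+---------+--------
1  | Spatula | 1112.47
2  | Planter | 485.58 
5  | Blender | 1467.74
6  | Spatula | 765.88 
7  | Spatula | 497.49 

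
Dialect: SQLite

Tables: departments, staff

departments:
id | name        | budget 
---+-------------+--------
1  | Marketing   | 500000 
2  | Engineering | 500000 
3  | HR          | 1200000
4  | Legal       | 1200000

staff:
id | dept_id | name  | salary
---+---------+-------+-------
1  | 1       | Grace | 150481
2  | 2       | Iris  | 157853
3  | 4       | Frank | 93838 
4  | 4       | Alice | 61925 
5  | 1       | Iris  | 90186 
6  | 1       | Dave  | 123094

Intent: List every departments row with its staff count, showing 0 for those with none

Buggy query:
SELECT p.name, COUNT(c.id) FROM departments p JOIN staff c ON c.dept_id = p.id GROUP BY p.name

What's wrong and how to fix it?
Bug: An inner join excludes parents with zero children

Fix: Use LEFT JOIN so parents without children still appear (COUNT(c.id) gives 0)

Corrected query:
SELECT p.name, COUNT(c.id) FROM departments p LEFT JOIN staff c ON c.dept_id = p.id GROUP BY p.name

Result:
name        | COUNT(c.id)
------------+------------
Engineering | 1          
HR          | 0          
Legal       | 2          
Marketing   | 3          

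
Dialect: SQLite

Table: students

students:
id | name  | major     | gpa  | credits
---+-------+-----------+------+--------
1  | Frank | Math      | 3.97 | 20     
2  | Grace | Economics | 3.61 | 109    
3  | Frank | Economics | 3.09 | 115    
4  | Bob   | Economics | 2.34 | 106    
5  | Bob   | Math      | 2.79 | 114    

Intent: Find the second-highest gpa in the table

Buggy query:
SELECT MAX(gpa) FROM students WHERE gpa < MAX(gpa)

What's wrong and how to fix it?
Bug: MAX(gpa) on the right of the comparison is an aggregate-in-WHERE error

Fix: Compute the overall MAX in a subquery, then take MAX of rows below it

Corrected query:
SELECT MAX(gpa) FROM students WHERE gpa < (SELECT MAX(gpa) FROM students)

Result:
MAX(gpa)
--------
3.61    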